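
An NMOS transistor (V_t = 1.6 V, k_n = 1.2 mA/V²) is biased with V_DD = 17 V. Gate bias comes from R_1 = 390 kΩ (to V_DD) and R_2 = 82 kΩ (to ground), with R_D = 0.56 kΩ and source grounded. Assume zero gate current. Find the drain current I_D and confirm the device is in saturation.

V_G = V_DD·R_2/(R_1+R_2) = 17×82/472 = 2.95 V. With the source grounded, V_GS = V_G = 2.95 V.
Assume saturation: I_D = (k_n/2)(V_GS − V_t)² = (1.2/2)×(2.95 − 1.6)² = 0.6×1.35² = 1.1 mA.
V_DS = V_DD − I_D·R_D = 17 − 1.1×0.56 = 16.4 V.
Saturation requires V_DS ≥ V_GS − V_t = 1.35 V; 16.4 ≥ 1.35 ✓.

I_D ≈ 1.1 mA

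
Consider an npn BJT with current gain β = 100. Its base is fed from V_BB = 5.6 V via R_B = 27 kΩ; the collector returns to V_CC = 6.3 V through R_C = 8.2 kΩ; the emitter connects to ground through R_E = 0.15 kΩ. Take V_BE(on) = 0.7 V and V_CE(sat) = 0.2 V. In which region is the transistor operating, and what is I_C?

saturation; I_C ≈ 0.73 mA

Assume active: I_B = (5.6 − 0.7)/(27 + 101×0.15) = 0.116 mA, I_C = β·I_B = 11.6 mA.
Then V_CE = 6.3 − 11.6×8.2 − 11.7×0.15 = -90.8 V < 0.2 V — the active assumption fails.
Re-solve with V_CE = 0.2 V. KCL at the emitter: V_E/R_E = (V_BB−0.7−V_E)/R_B + (V_CC−0.2−V_E)/R_C, giving V_E = 0.136 V.
I_C = (V_CC − 0.2 − V_E)/R_C = (6.1 − 0.136)/8.2 = 0.727 mA.
Check: I_B = (4.9 − 0.136)/27 = 0.176 mA, and β·I_B = 17.6 mA > I_C, confirming saturation.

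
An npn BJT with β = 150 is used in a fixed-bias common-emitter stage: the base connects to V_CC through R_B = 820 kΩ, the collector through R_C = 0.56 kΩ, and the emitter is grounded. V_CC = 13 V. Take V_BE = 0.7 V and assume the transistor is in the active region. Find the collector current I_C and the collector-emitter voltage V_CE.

I_C ≈ 2.2 mA, V_CE ≈ 12 V

Base loop: V_CC = I_B·R_B + V_BE, so I_B = (13 − 0.7)/820 kΩ = 0.015 mA.
In the active region I_C = β·I_B = 150 × 0.015 = 2.25 mA.
Collector loop: V_CE = V_CC − I_C·R_C = 13 − 2.25×0.56 = 11.7 V.
Since V_CE = 11.7 V > V_CE(sat) ≈ 0.2 V, the transistor is in the active region as assumed.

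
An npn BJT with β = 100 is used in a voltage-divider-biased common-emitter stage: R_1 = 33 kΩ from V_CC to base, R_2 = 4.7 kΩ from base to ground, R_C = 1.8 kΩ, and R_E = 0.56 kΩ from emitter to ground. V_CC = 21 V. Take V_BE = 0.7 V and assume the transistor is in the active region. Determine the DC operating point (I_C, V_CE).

Thevenize the base divider: V_Th = V_CC·R_2/(R_1+R_2) = 21×4.7/37.7 = 2.62 V, R_Th = R_1‖R_2 = 4.11 kΩ.
Base-emitter loop: V_Th = I_B·R_Th + V_BE + (β+1)I_B·R_E, so I_B = (2.62 − 0.7) / (4.11 + 101×0.56) = 0.0316 mA.
I_C = β·I_B = 100×0.0316 = 3.16 mA, and I_E = (β+1)I_B = 3.19 mA.
V_CE = V_CC − I_C·R_C − I_E·R_E = 21 − 3.16×1.8 − 3.19×0.56 = 13.5 V.
V_CE = 13.5 V > 0.2 V confirms active-region operation.

I_C ≈ 3.2 mA, V_CE ≈ 14 V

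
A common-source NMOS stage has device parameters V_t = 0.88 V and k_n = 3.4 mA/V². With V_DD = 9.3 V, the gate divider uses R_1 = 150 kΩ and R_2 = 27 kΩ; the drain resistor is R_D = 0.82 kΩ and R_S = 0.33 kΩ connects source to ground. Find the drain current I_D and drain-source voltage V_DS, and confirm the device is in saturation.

I_D ≈ 0.32 mA, V_DS ≈ 8.9 V

V_G = V_DD·R_2/(R_1+R_2) = 9.3×27/177 = 1.42 V.
Assume saturation: I_D = (k_n/2)(V_GS − V_t)² with V_GS = V_G − I_D·R_S = 1.42 − 0.33·I_D.
Substituting gives 0.185·I_D² − 1.6·I_D + 0.493 = 0, with roots I_D = 0.319 or 8.35 mA.
The root I_D = 8.35 mA gives V_GS = -1.34 V ≤ V_t, so take I_D = 0.319 mA.
Then V_GS = 1.31 V and V_DS = V_DD − I_D(R_D+R_S) = 9.3 − 0.319×1.15 = 8.93 V.
Saturation requires V_DS ≥ V_GS − V_t = 0.433 V; 8.93 ≥ 0.433 ✓.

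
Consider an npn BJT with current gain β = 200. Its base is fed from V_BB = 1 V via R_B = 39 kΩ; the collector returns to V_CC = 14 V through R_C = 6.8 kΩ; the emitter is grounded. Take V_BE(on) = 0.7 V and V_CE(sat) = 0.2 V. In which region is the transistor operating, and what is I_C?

Assume active. Base-emitter loop: I_B = (V_BB − V_BE)/R_B = (1 − 0.7)/39 = 0.00769 mA.
I_C = β·I_B = 200×0.00769 = 1.54 mA.
V_CE = V_CC − I_C·R_C = 14 − 1.54×6.8 = 3.54 V > V_CE(sat), so the active-region assumption holds.

active; I_C ≈ 1.5 mA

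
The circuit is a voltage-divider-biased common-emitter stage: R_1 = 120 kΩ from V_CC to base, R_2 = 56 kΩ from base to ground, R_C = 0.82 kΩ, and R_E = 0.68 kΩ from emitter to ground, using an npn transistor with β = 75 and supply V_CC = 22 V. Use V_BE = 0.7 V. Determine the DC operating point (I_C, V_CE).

Thevenize the base divider: V_Th = V_CC·R_2/(R_1+R_2) = 22×56/176 = 7 V, R_Th = R_1‖R_2 = 38.2 kΩ.
Base-emitter loop: V_Th = I_B·R_Th + V_BE + (β+1)I_B·R_E, so I_B = (7 − 0.7) / (38.2 + 76×0.68) = 0.0701 mA.
I_C = β·I_B = 75×0.0701 = 5.26 mA, and I_E = (β+1)I_B = 5.33 mA.
V_CE = V_CC − I_C·R_C − I_E·R_E = 22 − 5.26×0.82 − 5.33×0.68 = 14.1 V.
V_CE = 14.1 V > 0.2 V confirms active-region operation.

I_C ≈ 5.3 mA, V_CE ≈ 14 V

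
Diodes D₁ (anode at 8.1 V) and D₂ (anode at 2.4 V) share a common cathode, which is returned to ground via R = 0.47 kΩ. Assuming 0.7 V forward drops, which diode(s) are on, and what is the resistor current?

Assume both conduct. Then node N would need to be at both 8.1−0.7 = 7.4 V and 2.4−0.7 = 1.7 V, which is impossible.
Assume only D₁ conducts: V_N = 8.1 − 0.7 = 7.4 V, so I_R = 7.4/0.47 = 15.7 mA.
Check D₂: its anode-to-cathode voltage is 2.4 − 7.4 = -5 V < 0.7 V, so it is off. The assumption is consistent.

Only D₁ conducts; I_R ≈ 16 mA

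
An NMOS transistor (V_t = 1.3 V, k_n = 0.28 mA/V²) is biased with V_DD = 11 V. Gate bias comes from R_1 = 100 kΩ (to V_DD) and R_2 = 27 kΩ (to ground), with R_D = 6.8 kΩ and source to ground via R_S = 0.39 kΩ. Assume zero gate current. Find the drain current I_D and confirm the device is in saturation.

I_D ≈ 0.14 mA

V_G = V_DD·R_2/(R_1+R_2) = 11×27/127 = 2.34 V.
Assume saturation: I_D = (k_n/2)(V_GS − V_t)² with V_GS = V_G − I_D·R_S = 2.34 − 0.39·I_D.
Substituting gives 0.0213·I_D² − 1.11·I_D + 0.151 = 0, with roots I_D = 0.136 or 52.2 mA.
The root I_D = 52.2 mA gives V_GS = -18 V ≤ V_t, so take I_D = 0.136 mA.
Then V_GS = 2.29 V and V_DS = V_DD − I_D(R_D+R_S) = 11 − 0.136×7.19 = 10 V.
Saturation requires V_DS ≥ V_GS − V_t = 0.986 V; 10 ≥ 0.986 ✓.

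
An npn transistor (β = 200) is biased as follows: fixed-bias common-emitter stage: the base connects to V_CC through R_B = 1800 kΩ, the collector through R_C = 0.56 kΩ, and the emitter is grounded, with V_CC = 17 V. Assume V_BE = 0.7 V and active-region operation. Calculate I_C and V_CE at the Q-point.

Base loop: V_CC = I_B·R_B + V_BE, so I_B = (17 − 0.7)/1800 kΩ = 0.00906 mA.
In the active region I_C = β·I_B = 200 × 0.00906 = 1.81 mA.
Collector loop: V_CE = V_CC − I_C·R_C = 17 − 1.81×0.56 = 16 V.
Since V_CE = 16 V > V_CE(sat) ≈ 0.2 V, the transistor is in the active region as assumed.

I_C ≈ 1.8 mA, V_CE ≈ 16 V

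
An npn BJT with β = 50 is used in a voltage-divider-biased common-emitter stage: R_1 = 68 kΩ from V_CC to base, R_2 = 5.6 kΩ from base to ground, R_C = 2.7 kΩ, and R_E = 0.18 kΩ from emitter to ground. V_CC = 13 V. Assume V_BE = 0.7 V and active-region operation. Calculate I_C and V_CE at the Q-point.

I_C ≈ 1 mA, V_CE ≈ 10 V

Thevenize the base divider: V_Th = V_CC·R_2/(R_1+R_2) = 13×5.6/73.6 = 0.989 V, R_Th = R_1‖R_2 = 5.17 kΩ.
Base-emitter loop: V_Th = I_B·R_Th + V_BE + (β+1)I_B·R_E, so I_B = (0.989 − 0.7) / (5.17 + 51×0.18) = 0.0201 mA.
I_C = β·I_B = 50×0.0201 = 1.01 mA, and I_E = (β+1)I_B = 1.03 mA.
V_CE = V_CC − I_C·R_C − I_E·R_E = 13 − 1.01×2.7 − 1.03×0.18 = 10.1 V.
V_CE = 10.1 V > 0.2 V confirms active-region operation.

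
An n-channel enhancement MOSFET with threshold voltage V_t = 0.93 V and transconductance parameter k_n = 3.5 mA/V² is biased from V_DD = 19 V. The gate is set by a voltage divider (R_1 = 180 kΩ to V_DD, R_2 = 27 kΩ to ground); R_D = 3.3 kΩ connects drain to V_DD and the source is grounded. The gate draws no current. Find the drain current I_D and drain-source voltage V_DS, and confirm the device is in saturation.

V_G = V_DD·R_2/(R_1+R_2) = 19×27/207 = 2.48 V. With the source grounded, V_GS = V_G = 2.48 V.
Assume saturation: I_D = (k_n/2)(V_GS − V_t)² = (3.5/2)×(2.48 − 0.93)² = 1.75×1.55² = 4.19 mA.
V_DS = V_DD − I_D·R_D = 19 − 4.19×3.3 = 5.16 V.
Saturation requires V_DS ≥ V_GS − V_t = 1.55 V; 5.16 ≥ 1.55 ✓.

I_D ≈ 4.2 mA, V_DS ≈ 5.2 V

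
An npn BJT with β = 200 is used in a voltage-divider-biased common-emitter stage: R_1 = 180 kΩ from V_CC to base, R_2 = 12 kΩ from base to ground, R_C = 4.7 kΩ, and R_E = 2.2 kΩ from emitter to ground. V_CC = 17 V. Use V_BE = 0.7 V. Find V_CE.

Thevenize the base divider: V_Th = V_CC·R_2/(R_1+R_2) = 17×12/192 = 1.06 V, R_Th = R_1‖R_2 = 11.2 kΩ.
Base-emitter loop: V_Th = I_B·R_Th + V_BE + (β+1)I_B·R_E, so I_B = (1.06 − 0.7) / (11.2 + 201×2.2) = 0.000799 mA.
I_C = β·I_B = 200×0.000799 = 0.16 mA, and I_E = (β+1)I_B = 0.161 mA.
V_CE = V_CC − I_C·R_C − I_E·R_E = 17 − 0.16×4.7 − 0.161×2.2 = 15.9 V.
V_CE = 15.9 V > 0.2 V confirms active-region operation.

V_CE ≈ 16 V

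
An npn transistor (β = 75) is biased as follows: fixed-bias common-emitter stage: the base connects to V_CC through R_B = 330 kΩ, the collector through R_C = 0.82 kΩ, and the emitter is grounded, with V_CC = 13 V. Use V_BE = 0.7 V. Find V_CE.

Base loop: V_CC = I_B·R_B + V_BE, so I_B = (13 − 0.7)/330 kΩ = 0.0373 mA.
In the active region I_C = β·I_B = 75 × 0.0373 = 2.8 mA.
Collector loop: V_CE = V_CC − I_C·R_C = 13 − 2.8×0.82 = 10.7 V.
Since V_CE = 10.7 V > V_CE(sat) ≈ 0.2 V, the transistor is in the active region as assumed.

V_CE ≈ 11 V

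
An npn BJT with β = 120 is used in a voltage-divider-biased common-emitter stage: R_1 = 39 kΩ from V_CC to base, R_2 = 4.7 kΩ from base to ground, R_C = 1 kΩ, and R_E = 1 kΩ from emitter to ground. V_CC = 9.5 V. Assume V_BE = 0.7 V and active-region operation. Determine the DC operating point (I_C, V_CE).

I_C ≈ 0.31 mA, V_CE ≈ 8.9 V

Thevenize the base divider: V_Th = V_CC·R_2/(R_1+R_2) = 9.5×4.7/43.7 = 1.02 V, R_Th = R_1‖R_2 = 4.19 kΩ.
Base-emitter loop: V_Th = I_B·R_Th + V_BE + (β+1)I_B·R_E, so I_B = (1.02 − 0.7) / (4.19 + 121×1) = 0.00257 mA.
I_C = β·I_B = 120×0.00257 = 0.308 mA, and I_E = (β+1)I_B = 0.311 mA.
V_CE = V_CC − I_C·R_C − I_E·R_E = 9.5 − 0.308×1 − 0.311×1 = 8.88 V.
V_CE = 8.88 V > 0.2 V confirms active-region operation.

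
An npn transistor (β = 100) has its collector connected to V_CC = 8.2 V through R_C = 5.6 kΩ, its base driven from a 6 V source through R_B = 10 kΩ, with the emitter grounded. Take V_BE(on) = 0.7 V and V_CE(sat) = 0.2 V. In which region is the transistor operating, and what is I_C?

Assume active: I_B = (6 − 0.7)/10 = 0.53 mA, giving I_C = β·I_B = 53 mA.
But then V_CE = 8.2 − 53×5.6 = -289 V < V_CE(sat) = 0.2 V — impossible in the active region.
So the transistor is saturated. With V_CE = 0.2 V, I_C = (V_CC − 0.2)/R_C = 8/5.6 = 1.43 mA.
Check: β·I_B = 53 mA > I_C = 1.43 mA, confirming saturation.

saturation; I_C ≈ 1.4 mA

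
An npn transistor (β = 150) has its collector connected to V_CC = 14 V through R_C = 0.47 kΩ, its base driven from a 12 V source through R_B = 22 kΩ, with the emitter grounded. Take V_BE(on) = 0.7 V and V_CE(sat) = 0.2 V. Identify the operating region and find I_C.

Assume active: I_B = (12 − 0.7)/22 = 0.514 mA, giving I_C = β·I_B = 77 mA.
But then V_CE = 14 − 77×0.47 = -22.2 V < V_CE(sat) = 0.2 V — impossible in the active region.
So the transistor is saturated. With V_CE = 0.2 V, I_C = (V_CC − 0.2)/R_C = 13.8/0.47 = 29.4 mA.
Check: β·I_B = 77 mA > I_C = 29.4 mA, confirming saturation.

saturation; I_C ≈ 29 mA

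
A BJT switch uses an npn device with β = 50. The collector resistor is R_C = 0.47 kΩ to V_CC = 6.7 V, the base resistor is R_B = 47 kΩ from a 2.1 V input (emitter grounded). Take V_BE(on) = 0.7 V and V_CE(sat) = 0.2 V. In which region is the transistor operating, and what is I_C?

active; I_C ≈ 1.5 mA

Assume active. Base-emitter loop: I_B = (V_BB − V_BE)/R_B = (2.1 − 0.7)/47 = 0.0298 mA.
I_C = β·I_B = 50×0.0298 = 1.49 mA.
V_CE = V_CC − I_C·R_C = 6.7 − 1.49×0.47 = 6 V > V_CE(sat), so the active-region assumption holds.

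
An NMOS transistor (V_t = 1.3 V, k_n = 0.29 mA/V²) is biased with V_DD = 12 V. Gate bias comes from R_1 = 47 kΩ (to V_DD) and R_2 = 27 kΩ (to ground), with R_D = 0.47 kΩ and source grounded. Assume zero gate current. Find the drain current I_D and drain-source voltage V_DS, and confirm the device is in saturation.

V_G = V_DD·R_2/(R_1+R_2) = 12×27/74 = 4.38 V. With the source grounded, V_GS = V_G = 4.38 V.
Assume saturation: I_D = (k_n/2)(V_GS − V_t)² = (0.29/2)×(4.38 − 1.3)² = 0.145×3.08² = 1.37 mA.
V_DS = V_DD − I_D·R_D = 12 − 1.37×0.47 = 11.4 V.
Saturation requires V_DS ≥ V_GS − V_t = 3.08 V; 11.4 ≥ 3.08 ✓.

I_D ≈ 1.4 mA, V_DS ≈ 11 V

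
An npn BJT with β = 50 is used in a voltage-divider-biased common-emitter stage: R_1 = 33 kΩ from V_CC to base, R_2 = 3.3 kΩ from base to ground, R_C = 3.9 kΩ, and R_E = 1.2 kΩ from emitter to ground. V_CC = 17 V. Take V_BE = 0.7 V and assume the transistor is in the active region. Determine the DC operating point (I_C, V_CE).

Thevenize the base divider: V_Th = V_CC·R_2/(R_1+R_2) = 17×3.3/36.3 = 1.55 V, R_Th = R_1‖R_2 = 3 kΩ.
Base-emitter loop: V_Th = I_B·R_Th + V_BE + (β+1)I_B·R_E, so I_B = (1.55 − 0.7) / (3 + 51×1.2) = 0.0132 mA.
I_C = β·I_B = 50×0.0132 = 0.658 mA, and I_E = (β+1)I_B = 0.672 mA.
V_CE = V_CC − I_C·R_C − I_E·R_E = 17 − 0.658×3.9 − 0.672×1.2 = 13.6 V.
V_CE = 13.6 V > 0.2 V confirms active-region operation.

I_C ≈ 0.66 mA, V_CE ≈ 14 V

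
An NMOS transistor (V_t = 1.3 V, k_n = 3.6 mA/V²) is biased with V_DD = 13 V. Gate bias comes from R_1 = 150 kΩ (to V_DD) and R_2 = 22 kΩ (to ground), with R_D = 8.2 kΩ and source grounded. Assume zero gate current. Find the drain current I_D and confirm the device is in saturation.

I_D ≈ 0.24 mA

V_G = V_DD·R_2/(R_1+R_2) = 13×22/172 = 1.66 V. With the source grounded, V_GS = V_G = 1.66 V.
Assume saturation: I_D = (k_n/2)(V_GS − V_t)² = (3.6/2)×(1.66 − 1.3)² = 1.8×0.363² = 0.237 mA.
V_DS = V_DD − I_D·R_D = 13 − 0.237×8.2 = 11.1 V.
Saturation requires V_DS ≥ V_GS − V_t = 0.363 V; 11.1 ≥ 0.363 ✓.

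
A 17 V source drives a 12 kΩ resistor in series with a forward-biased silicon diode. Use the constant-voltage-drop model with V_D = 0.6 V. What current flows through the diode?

I ≈ 1.4 mA

KVL around the loop: 17 = V_D + I·R = 0.6 + I × 12 kΩ.
So I = (17 − 0.6) / 12 kΩ = 16.4 / 12 = 1.37 mA.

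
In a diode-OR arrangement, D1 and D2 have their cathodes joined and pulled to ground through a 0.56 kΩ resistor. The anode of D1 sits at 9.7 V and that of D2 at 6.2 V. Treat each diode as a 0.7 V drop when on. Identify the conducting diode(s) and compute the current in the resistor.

Only D1 conducts; I_R ≈ 16 mA

Assume both conduct. Then node N would need to be at both 9.7−0.7 = 9 V and 6.2−0.7 = 5.5 V, which is impossible.
Assume only D1 conducts: V_N = 9.7 − 0.7 = 9 V, so I_R = 9/0.56 = 16.1 mA.
Check D2: its anode-to-cathode voltage is 6.2 − 9 = -2.8 V < 0.7 V, so it is off. The assumption is consistent.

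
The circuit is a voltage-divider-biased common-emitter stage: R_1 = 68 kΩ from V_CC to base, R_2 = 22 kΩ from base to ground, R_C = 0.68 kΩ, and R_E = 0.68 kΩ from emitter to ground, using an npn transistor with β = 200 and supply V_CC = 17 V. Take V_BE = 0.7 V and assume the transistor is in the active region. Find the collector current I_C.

Thevenize the base divider: V_Th = V_CC·R_2/(R_1+R_2) = 17×22/90 = 4.16 V, R_Th = R_1‖R_2 = 16.6 kΩ.
Base-emitter loop: V_Th = I_B·R_Th + V_BE + (β+1)I_B·R_E, so I_B = (4.16 − 0.7) / (16.6 + 201×0.68) = 0.0225 mA.
I_C = β·I_B = 200×0.0225 = 4.51 mA, and I_E = (β+1)I_B = 4.53 mA.
V_CE = V_CC − I_C·R_C − I_E·R_E = 17 − 4.51×0.68 − 4.53×0.68 = 10.9 V.
V_CE = 10.9 V > 0.2 V confirms active-region operation.

I_C ≈ 4.5 mA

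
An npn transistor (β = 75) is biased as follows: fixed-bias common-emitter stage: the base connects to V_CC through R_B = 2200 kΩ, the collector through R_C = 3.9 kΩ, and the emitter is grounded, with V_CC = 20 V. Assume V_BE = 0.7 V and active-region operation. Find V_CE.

V_CE ≈ 17 V

Base loop: V_CC = I_B·R_B + V_BE, so I_B = (20 − 0.7)/2200 kΩ = 0.00877 mA.
In the active region I_C = β·I_B = 75 × 0.00877 = 0.658 mA.
Collector loop: V_CE = V_CC − I_C·R_C = 20 − 0.658×3.9 = 17.4 V.
Since V_CE = 17.4 V > V_CE(sat) ≈ 0.2 V, the transistor is in the active region as assumed.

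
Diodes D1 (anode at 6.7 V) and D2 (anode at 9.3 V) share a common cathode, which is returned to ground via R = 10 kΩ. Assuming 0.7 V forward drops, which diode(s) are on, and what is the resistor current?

Assume both conduct. Then node N would need to be at both 6.7−0.7 = 6 V and 9.3−0.7 = 8.6 V, which is impossible.
Assume only D2 conducts: V_N = 9.3 − 0.7 = 8.6 V, so I_R = 8.6/10 = 0.86 mA.
Check D1: its anode-to-cathode voltage is 6.7 − 8.6 = -1.9 V < 0.7 V, so it is off. The assumption is consistent.

Only D2 conducts; I_R ≈ 0.86 mA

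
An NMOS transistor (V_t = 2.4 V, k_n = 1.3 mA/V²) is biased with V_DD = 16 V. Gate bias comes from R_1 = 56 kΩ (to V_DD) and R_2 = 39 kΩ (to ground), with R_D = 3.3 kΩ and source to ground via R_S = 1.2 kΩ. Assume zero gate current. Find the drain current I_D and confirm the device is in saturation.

V_G = V_DD·R_2/(R_1+R_2) = 16×39/95 = 6.57 V.
Assume saturation: I_D = (k_n/2)(V_GS − V_t)² with V_GS = V_G − I_D·R_S = 6.57 − 1.2·I_D.
Substituting gives 0.936·I_D² − 7.5·I_D + 11.3 = 0, with roots I_D = 2.01 or 6.01 mA.
The root I_D = 6.01 mA gives V_GS = -0.64 V ≤ V_t, so take I_D = 2.01 mA.
Then V_GS = 4.16 V and V_DS = V_DD − I_D(R_D+R_S) = 16 − 2.01×4.5 = 6.96 V.
Saturation requires V_DS ≥ V_GS − V_t = 1.76 V; 6.96 ≥ 1.76 ✓.

I_D ≈ 2 mA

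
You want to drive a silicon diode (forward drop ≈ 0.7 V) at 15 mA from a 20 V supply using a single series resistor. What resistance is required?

R ≈ 1.3 kΩ

The resistor drops V_S − V_D = 20 − 0.7 = 19.3 V at 15 mA.
R = 19.3 V / 15 mA = 1.29 kΩ.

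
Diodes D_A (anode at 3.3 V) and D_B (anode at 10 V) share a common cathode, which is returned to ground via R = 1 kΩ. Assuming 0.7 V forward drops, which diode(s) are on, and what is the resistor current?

Assume both conduct. Then node N would need to be at both 3.3−0.7 = 2.6 V and 10−0.7 = 9.3 V, which is impossible.
Assume only D_B conducts: V_N = 10 − 0.7 = 9.3 V, so I_R = 9.3/1 = 9.3 mA.
Check D_A: its anode-to-cathode voltage is 3.3 − 9.3 = -6 V < 0.7 V, so it is off. The assumption is consistent.

Only D_B conducts; I_R ≈ 9.3 mA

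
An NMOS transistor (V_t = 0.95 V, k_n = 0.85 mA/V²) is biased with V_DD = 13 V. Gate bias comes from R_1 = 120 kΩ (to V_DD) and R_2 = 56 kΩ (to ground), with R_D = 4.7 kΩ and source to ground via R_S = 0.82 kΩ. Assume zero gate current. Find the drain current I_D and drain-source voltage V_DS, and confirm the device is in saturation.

V_G = V_DD·R_2/(R_1+R_2) = 13×56/176 = 4.14 V.
Assume saturation: I_D = (k_n/2)(V_GS − V_t)² with V_GS = V_G − I_D·R_S = 4.14 − 0.82·I_D.
Substituting gives 0.286·I_D² − 3.22·I_D + 4.31 = 0, with roots I_D = 1.55 or 9.72 mA.
The root I_D = 9.72 mA gives V_GS = -3.83 V ≤ V_t, so take I_D = 1.55 mA.
Then V_GS = 2.86 V and V_DS = V_DD − I_D(R_D+R_S) = 13 − 1.55×5.52 = 4.42 V.
Saturation requires V_DS ≥ V_GS − V_t = 1.91 V; 4.42 ≥ 1.91 ✓.

I_D ≈ 1.6 mA, V_DS ≈ 4.4 V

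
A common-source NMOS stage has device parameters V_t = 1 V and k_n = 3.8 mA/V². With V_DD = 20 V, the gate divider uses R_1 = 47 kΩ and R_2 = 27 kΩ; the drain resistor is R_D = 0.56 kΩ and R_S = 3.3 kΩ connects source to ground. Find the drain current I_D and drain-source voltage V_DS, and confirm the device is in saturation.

I_D ≈ 1.6 mA, V_DS ≈ 14 V

V_G = V_DD·R_2/(R_1+R_2) = 20×27/74 = 7.3 V.
Assume saturation: I_D = (k_n/2)(V_GS − V_t)² with V_GS = V_G − I_D·R_S = 7.3 − 3.3·I_D.
Substituting gives 20.7·I_D² − 80·I_D + 75.3 = 0, with roots I_D = 1.63 or 2.24 mA.
The root I_D = 2.24 mA gives V_GS = -0.0851 V ≤ V_t, so take I_D = 1.63 mA.
Then V_GS = 1.93 V and V_DS = V_DD − I_D(R_D+R_S) = 20 − 1.63×3.86 = 13.7 V.
Saturation requires V_DS ≥ V_GS − V_t = 0.926 V; 13.7 ≥ 0.926 ✓.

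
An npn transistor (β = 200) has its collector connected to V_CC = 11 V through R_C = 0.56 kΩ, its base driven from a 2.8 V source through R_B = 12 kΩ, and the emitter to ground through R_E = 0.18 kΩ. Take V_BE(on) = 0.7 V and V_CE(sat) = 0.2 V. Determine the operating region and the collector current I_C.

active; I_C ≈ 8.7 mA

Assume active. Base-emitter loop: I_B = (V_BB − V_BE)/(R_B + (β+1)R_E) = (2.8 − 0.7)/(12 + 201×0.18) = 0.0436 mA.
I_C = β·I_B = 200×0.0436 = 8.72 mA.
V_CE = V_CC − I_C·R_C − I_E·R_E = 11 − 8.72×0.56 − 8.76×0.18 = 4.54 V > V_CE(sat), so the active-region assumption holds.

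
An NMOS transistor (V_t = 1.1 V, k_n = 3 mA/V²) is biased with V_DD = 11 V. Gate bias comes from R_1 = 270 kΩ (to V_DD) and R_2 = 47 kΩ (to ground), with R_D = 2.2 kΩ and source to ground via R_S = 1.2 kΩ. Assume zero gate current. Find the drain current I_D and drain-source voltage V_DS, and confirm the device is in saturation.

I_D ≈ 0.17 mA, V_DS ≈ 10 V

V_G = V_DD·R_2/(R_1+R_2) = 11×47/317 = 1.63 V.
Assume saturation: I_D = (k_n/2)(V_GS − V_t)² with V_GS = V_G − I_D·R_S = 1.63 − 1.2·I_D.
Substituting gives 2.16·I_D² − 2.91·I_D + 0.423 = 0, with roots I_D = 0.166 or 1.18 mA.
The root I_D = 1.18 mA gives V_GS = 0.212 V ≤ V_t, so take I_D = 0.166 mA.
Then V_GS = 1.43 V and V_DS = V_DD − I_D(R_D+R_S) = 11 − 0.166×3.4 = 10.4 V.
Saturation requires V_DS ≥ V_GS − V_t = 0.332 V; 10.4 ≥ 0.332 ✓.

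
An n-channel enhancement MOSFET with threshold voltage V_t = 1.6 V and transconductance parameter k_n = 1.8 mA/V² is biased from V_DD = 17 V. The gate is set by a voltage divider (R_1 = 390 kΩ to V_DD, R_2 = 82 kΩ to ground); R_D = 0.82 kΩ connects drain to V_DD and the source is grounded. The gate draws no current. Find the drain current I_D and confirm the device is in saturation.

V_G = V_DD·R_2/(R_1+R_2) = 17×82/472 = 2.95 V. With the source grounded, V_GS = V_G = 2.95 V.
Assume saturation: I_D = (k_n/2)(V_GS − V_t)² = (1.8/2)×(2.95 − 1.6)² = 0.9×1.35² = 1.65 mA.
V_DS = V_DD − I_D·R_D = 17 − 1.65×0.82 = 15.6 V.
Saturation requires V_DS ≥ V_GS − V_t = 1.35 V; 15.6 ≥ 1.35 ✓.

I_D ≈ 1.6 mA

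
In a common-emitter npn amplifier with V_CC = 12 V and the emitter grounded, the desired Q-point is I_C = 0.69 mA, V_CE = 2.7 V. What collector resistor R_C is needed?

R_C ≈ 13 kΩ

Collector loop: V_CC = I_C·R_C + V_CE.
R_C = (V_CC − V_CE)/I_C = (12 − 2.7)/0.69 = 13.5 kΩ.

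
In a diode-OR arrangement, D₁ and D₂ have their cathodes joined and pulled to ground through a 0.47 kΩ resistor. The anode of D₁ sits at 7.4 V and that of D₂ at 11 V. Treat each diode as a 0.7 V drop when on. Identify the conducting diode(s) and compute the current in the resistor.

Assume both conduct. Then node N would need to be at both 7.4−0.7 = 6.7 V and 11−0.7 = 10.3 V, which is impossible.
Assume only D₂ conducts: V_N = 11 − 0.7 = 10.3 V, so I_R = 10.3/0.47 = 21.9 mA.
Check D₁: its anode-to-cathode voltage is 7.4 − 10.3 = -2.9 V < 0.7 V, so it is off. The assumption is consistent.

Only D₂ conducts; I_R ≈ 22 mA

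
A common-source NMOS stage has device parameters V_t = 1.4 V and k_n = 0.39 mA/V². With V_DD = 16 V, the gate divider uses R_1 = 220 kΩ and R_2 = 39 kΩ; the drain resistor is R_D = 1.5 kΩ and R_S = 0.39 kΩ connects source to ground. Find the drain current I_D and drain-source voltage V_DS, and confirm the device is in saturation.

V_G = V_DD·R_2/(R_1+R_2) = 16×39/259 = 2.41 V.
Assume saturation: I_D = (k_n/2)(V_GS − V_t)² with V_GS = V_G − I_D·R_S = 2.41 − 0.39·I_D.
Substituting gives 0.0297·I_D² − 1.15·I_D + 0.199 = 0, with roots I_D = 0.173 or 38.7 mA.
The root I_D = 38.7 mA gives V_GS = -12.7 V ≤ V_t, so take I_D = 0.173 mA.
Then V_GS = 2.34 V and V_DS = V_DD − I_D(R_D+R_S) = 16 − 0.173×1.89 = 15.7 V.
Saturation requires V_DS ≥ V_GS − V_t = 0.942 V; 15.7 ≥ 0.942 ✓.

I_D ≈ 0.17 mA, V_DS ≈ 16 V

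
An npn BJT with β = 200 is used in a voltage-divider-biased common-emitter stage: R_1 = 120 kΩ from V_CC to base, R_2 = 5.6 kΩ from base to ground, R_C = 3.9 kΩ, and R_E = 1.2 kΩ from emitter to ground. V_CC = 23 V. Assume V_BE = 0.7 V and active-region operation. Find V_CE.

Thevenize the base divider: V_Th = V_CC·R_2/(R_1+R_2) = 23×5.6/126 = 1.03 V, R_Th = R_1‖R_2 = 5.35 kΩ.
Base-emitter loop: V_Th = I_B·R_Th + V_BE + (β+1)I_B·R_E, so I_B = (1.03 − 0.7) / (5.35 + 201×1.2) = 0.00132 mA.
I_C = β·I_B = 200×0.00132 = 0.264 mA, and I_E = (β+1)I_B = 0.265 mA.
V_CE = V_CC − I_C·R_C − I_E·R_E = 23 − 0.264×3.9 − 0.265×1.2 = 21.7 V.
V_CE = 21.7 V > 0.2 V confirms active-region operation.

V_CE ≈ 22 V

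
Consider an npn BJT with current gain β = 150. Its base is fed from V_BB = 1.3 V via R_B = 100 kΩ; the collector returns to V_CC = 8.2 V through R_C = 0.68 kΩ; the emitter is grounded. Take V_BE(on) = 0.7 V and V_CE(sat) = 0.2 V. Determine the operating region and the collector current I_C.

active; I_C ≈ 0.9 mA

Assume active. Base-emitter loop: I_B = (V_BB − V_BE)/R_B = (1.3 − 0.7)/100 = 0.006 mA.
I_C = β·I_B = 150×0.006 = 0.9 mA.
V_CE = V_CC − I_C·R_C = 8.2 − 0.9×0.68 = 7.59 V > V_CE(sat), so the active-region assumption holds.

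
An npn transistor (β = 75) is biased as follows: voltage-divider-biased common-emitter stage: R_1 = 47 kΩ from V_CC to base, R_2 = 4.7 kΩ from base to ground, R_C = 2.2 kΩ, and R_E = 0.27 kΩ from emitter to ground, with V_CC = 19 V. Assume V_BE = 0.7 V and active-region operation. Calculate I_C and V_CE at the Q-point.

Thevenize the base divider: V_Th = V_CC·R_2/(R_1+R_2) = 19×4.7/51.7 = 1.73 V, R_Th = R_1‖R_2 = 4.27 kΩ.
Base-emitter loop: V_Th = I_B·R_Th + V_BE + (β+1)I_B·R_E, so I_B = (1.73 − 0.7) / (4.27 + 76×0.27) = 0.0414 mA.
I_C = β·I_B = 75×0.0414 = 3.11 mA, and I_E = (β+1)I_B = 3.15 mA.
V_CE = V_CC − I_C·R_C − I_E·R_E = 19 − 3.11×2.2 − 3.15×0.27 = 11.3 V.
V_CE = 11.3 V > 0.2 V confirms active-region operation.

I_C ≈ 3.1 mA, V_CE ≈ 11 V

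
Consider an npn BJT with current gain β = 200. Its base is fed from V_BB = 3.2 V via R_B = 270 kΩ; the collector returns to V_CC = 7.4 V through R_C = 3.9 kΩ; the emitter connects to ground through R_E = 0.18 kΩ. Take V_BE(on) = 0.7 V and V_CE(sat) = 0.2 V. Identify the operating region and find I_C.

Assume active. Base-emitter loop: I_B = (V_BB − V_BE)/(R_B + (β+1)R_E) = (3.2 − 0.7)/(270 + 201×0.18) = 0.00817 mA.
I_C = β·I_B = 200×0.00817 = 1.63 mA.
V_CE = V_CC − I_C·R_C − I_E·R_E = 7.4 − 1.63×3.9 − 1.64×0.18 = 0.736 V > V_CE(sat), so the active-region assumption holds.

active; I_C ≈ 1.6 mA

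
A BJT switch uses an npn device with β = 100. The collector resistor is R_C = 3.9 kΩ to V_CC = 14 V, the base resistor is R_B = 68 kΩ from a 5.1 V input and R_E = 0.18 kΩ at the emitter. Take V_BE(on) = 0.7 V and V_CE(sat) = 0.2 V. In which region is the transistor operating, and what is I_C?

Assume active: I_B = (5.1 − 0.7)/(68 + 101×0.18) = 0.0511 mA, I_C = β·I_B = 5.11 mA.
Then V_CE = 14 − 5.11×3.9 − 5.16×0.18 = -6.84 V < 0.2 V — the active assumption fails.
Re-solve with V_CE = 0.2 V. KCL at the emitter: V_E/R_E = (V_BB−0.7−V_E)/R_B + (V_CC−0.2−V_E)/R_C, giving V_E = 0.618 V.
I_C = (V_CC − 0.2 − V_E)/R_C = (13.8 − 0.618)/3.9 = 3.38 mA.
Check: I_B = (4.4 − 0.618)/68 = 0.0556 mA, and β·I_B = 5.56 mA > I_C, confirming saturation.

saturation; I_C ≈ 3.4 mA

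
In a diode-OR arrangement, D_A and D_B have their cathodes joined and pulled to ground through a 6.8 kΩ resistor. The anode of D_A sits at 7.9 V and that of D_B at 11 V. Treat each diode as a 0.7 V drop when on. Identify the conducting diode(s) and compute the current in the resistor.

Assume both conduct. Then node N would need to be at both 7.9−0.7 = 7.2 V and 11−0.7 = 10.3 V, which is impossible.
Assume only D_B conducts: V_N = 11 − 0.7 = 10.3 V, so I_R = 10.3/6.8 = 1.51 mA.
Check D_A: its anode-to-cathode voltage is 7.9 − 10.3 = -2.4 V < 0.7 V, so it is off. The assumption is consistent.

Only D_B conducts; I_R ≈ 1.5 mA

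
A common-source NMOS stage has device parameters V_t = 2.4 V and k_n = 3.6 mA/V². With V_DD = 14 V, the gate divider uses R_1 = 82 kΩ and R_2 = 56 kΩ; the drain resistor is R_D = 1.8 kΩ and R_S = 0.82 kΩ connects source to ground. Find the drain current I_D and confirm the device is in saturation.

I_D ≈ 2.5 mA

V_G = V_DD·R_2/(R_1+R_2) = 14×56/138 = 5.68 V.
Assume saturation: I_D = (k_n/2)(V_GS − V_t)² with V_GS = V_G − I_D·R_S = 5.68 − 0.82·I_D.
Substituting gives 1.21·I_D² − 10.7·I_D + 19.4 = 0, with roots I_D = 2.55 or 6.28 mA.
The root I_D = 6.28 mA gives V_GS = 0.532 V ≤ V_t, so take I_D = 2.55 mA.
Then V_GS = 3.59 V and V_DS = V_DD − I_D(R_D+R_S) = 14 − 2.55×2.62 = 7.32 V.
Saturation requires V_DS ≥ V_GS − V_t = 1.19 V; 7.32 ≥ 1.19 ✓.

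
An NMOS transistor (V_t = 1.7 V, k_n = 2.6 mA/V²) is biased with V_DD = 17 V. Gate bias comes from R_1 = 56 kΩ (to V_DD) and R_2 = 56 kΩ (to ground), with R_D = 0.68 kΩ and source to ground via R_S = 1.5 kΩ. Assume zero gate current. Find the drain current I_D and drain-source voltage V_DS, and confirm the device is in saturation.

I_D ≈ 3.4 mA, V_DS ≈ 9.5 V

V_G = V_DD·R_2/(R_1+R_2) = 17×56/112 = 8.5 V.
Assume saturation: I_D = (k_n/2)(V_GS − V_t)² with V_GS = V_G − I_D·R_S = 8.5 − 1.5·I_D.
Substituting gives 2.93·I_D² − 27.5·I_D + 60.1 = 0, with roots I_D = 3.45 or 5.96 mA.
The root I_D = 5.96 mA gives V_GS = -0.441 V ≤ V_t, so take I_D = 3.45 mA.
Then V_GS = 3.33 V and V_DS = V_DD − I_D(R_D+R_S) = 17 − 3.45×2.18 = 9.48 V.
Saturation requires V_DS ≥ V_GS − V_t = 1.63 V; 9.48 ≥ 1.63 ✓.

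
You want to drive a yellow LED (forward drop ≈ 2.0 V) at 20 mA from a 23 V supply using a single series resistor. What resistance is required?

R ≈ 1.1 kΩ

The resistor drops V_S − V_D = 23 − 2.0 = 21 V at 20 mA.
R = 21 V / 20 mA = 1.05 kΩ.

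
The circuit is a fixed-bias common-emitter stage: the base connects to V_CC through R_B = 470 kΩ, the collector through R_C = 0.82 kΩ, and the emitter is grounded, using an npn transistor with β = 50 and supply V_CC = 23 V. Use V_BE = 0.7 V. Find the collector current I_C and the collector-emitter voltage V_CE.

Base loop: V_CC = I_B·R_B + V_BE, so I_B = (23 − 0.7)/470 kΩ = 0.0474 mA.
In the active region I_C = β·I_B = 50 × 0.0474 = 2.37 mA.
Collector loop: V_CE = V_CC − I_C·R_C = 23 − 2.37×0.82 = 21.1 V.
Since V_CE = 21.1 V > V_CE(sat) ≈ 0.2 V, the transistor is in the active region as assumed.

I_C ≈ 2.4 mA, V_CE ≈ 21 V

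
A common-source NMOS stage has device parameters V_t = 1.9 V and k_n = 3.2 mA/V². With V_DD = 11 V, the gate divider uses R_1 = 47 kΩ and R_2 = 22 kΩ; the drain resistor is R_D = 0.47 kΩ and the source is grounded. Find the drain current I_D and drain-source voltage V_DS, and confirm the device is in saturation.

V_G = V_DD·R_2/(R_1+R_2) = 11×22/69 = 3.51 V. With the source grounded, V_GS = V_G = 3.51 V.
Assume saturation: I_D = (k_n/2)(V_GS − V_t)² = (3.2/2)×(3.51 − 1.9)² = 1.6×1.61² = 4.13 mA.
V_DS = V_DD − I_D·R_D = 11 − 4.13×0.47 = 9.06 V.
Saturation requires V_DS ≥ V_GS − V_t = 1.61 V; 9.06 ≥ 1.61 ✓.

I_D ≈ 4.1 mA, V_DS ≈ 9.1 V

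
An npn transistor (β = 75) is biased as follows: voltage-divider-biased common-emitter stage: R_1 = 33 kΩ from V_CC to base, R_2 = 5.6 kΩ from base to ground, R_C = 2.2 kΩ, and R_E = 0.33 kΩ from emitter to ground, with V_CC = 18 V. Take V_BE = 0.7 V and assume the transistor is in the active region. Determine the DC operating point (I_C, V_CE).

Thevenize the base divider: V_Th = V_CC·R_2/(R_1+R_2) = 18×5.6/38.6 = 2.61 V, R_Th = R_1‖R_2 = 4.79 kΩ.
Base-emitter loop: V_Th = I_B·R_Th + V_BE + (β+1)I_B·R_E, so I_B = (2.61 − 0.7) / (4.79 + 76×0.33) = 0.064 mA.
I_C = β·I_B = 75×0.064 = 4.8 mA, and I_E = (β+1)I_B = 4.86 mA.
V_CE = V_CC − I_C·R_C − I_E·R_E = 18 − 4.8×2.2 − 4.86×0.33 = 5.84 V.
V_CE = 5.84 V > 0.2 V confirms active-region operation.

I_C ≈ 4.8 mA, V_CE ≈ 5.8 V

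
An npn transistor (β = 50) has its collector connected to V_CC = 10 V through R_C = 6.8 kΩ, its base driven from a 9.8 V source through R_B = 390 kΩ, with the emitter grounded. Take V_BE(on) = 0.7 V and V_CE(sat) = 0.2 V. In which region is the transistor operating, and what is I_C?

Assume active. Base-emitter loop: I_B = (V_BB − V_BE)/R_B = (9.8 − 0.7)/390 = 0.0233 mA.
I_C = β·I_B = 50×0.0233 = 1.17 mA.
V_CE = V_CC − I_C·R_C = 10 − 1.17×6.8 = 2.07 V > V_CE(sat), so the active-region assumption holds.

active; I_C ≈ 1.2 mA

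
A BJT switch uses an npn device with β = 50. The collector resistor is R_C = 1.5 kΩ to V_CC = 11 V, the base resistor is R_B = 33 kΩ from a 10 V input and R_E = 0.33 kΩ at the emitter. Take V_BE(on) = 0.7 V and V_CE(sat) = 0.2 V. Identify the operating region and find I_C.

saturation; I_C ≈ 5.9 mA

Assume active: I_B = (10 − 0.7)/(33 + 51×0.33) = 0.187 mA, I_C = β·I_B = 9.33 mA.
Then V_CE = 11 − 9.33×1.5 − 9.52×0.33 = -6.14 V < 0.2 V — the active assumption fails.
Re-solve with V_CE = 0.2 V. KCL at the emitter: V_E/R_E = (V_BB−0.7−V_E)/R_B + (V_CC−0.2−V_E)/R_C, giving V_E = 2.01 V.
I_C = (V_CC − 0.2 − V_E)/R_C = (10.8 − 2.01)/1.5 = 5.86 mA.
Check: I_B = (9.3 − 2.01)/33 = 0.221 mA, and β·I_B = 11 mA > I_C, confirming saturation.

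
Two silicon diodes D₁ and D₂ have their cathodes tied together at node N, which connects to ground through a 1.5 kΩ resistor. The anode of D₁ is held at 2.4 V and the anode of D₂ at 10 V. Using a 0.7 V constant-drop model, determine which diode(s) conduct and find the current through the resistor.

Assume both conduct. Then node N would need to be at both 2.4−0.7 = 1.7 V and 10−0.7 = 9.3 V, which is impossible.
Assume only D₂ conducts: V_N = 10 − 0.7 = 9.3 V, so I_R = 9.3/1.5 = 6.2 mA.
Check D₁: its anode-to-cathode voltage is 2.4 − 9.3 = -6.9 V < 0.7 V, so it is off. The assumption is consistent.

Only D₂ conducts; I_R ≈ 6.2 mA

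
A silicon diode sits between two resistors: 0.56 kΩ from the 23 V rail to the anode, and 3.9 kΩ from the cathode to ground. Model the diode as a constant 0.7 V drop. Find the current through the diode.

I ≈ 5 mA

The two resistors are in series with the diode, so KVL gives 23 = I·0.56 + 0.7 + I·3.9.
I = (23 − 0.7) / (0.56 + 3.9) kΩ = 22.3 / 4.46 = 5 mA.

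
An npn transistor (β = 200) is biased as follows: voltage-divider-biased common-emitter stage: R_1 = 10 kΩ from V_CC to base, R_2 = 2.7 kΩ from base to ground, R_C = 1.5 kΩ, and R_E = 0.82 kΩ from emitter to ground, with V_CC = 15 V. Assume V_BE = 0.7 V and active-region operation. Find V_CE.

V_CE ≈ 8.1 V

Thevenize the base divider: V_Th = V_CC·R_2/(R_1+R_2) = 15×2.7/12.7 = 3.19 V, R_Th = R_1‖R_2 = 2.13 kΩ.
Base-emitter loop: V_Th = I_B·R_Th + V_BE + (β+1)I_B·R_E, so I_B = (3.19 − 0.7) / (2.13 + 201×0.82) = 0.0149 mA.
I_C = β·I_B = 200×0.0149 = 2.98 mA, and I_E = (β+1)I_B = 3 mA.
V_CE = V_CC − I_C·R_C − I_E·R_E = 15 − 2.98×1.5 − 3×0.82 = 8.07 V.
V_CE = 8.07 V > 0.2 V confirms active-region operation.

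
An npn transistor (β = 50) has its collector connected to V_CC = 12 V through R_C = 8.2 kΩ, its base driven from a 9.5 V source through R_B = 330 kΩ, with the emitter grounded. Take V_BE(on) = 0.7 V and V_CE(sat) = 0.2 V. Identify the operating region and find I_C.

active; I_C ≈ 1.3 mA

Assume active. Base-emitter loop: I_B = (V_BB − V_BE)/R_B = (9.5 − 0.7)/330 = 0.0267 mA.
I_C = β·I_B = 50×0.0267 = 1.33 mA.
V_CE = V_CC − I_C·R_C = 12 − 1.33×8.2 = 1.07 V > V_CE(sat), so the active-region assumption holds.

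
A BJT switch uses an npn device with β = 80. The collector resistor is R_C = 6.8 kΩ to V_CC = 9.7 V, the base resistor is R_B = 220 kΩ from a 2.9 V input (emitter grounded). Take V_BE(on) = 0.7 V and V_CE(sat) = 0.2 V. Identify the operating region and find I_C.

active; I_C ≈ 0.8 mA

Assume active. Base-emitter loop: I_B = (V_BB − V_BE)/R_B = (2.9 − 0.7)/220 = 0.01 mA.
I_C = β·I_B = 80×0.01 = 0.8 mA.
V_CE = V_CC − I_C·R_C = 9.7 − 0.8×6.8 = 4.26 V > V_CE(sat), so the active-region assumption holds.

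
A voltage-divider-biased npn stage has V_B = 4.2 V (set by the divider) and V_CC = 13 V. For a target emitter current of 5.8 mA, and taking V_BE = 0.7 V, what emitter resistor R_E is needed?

V_E = V_B − V_BE = 4.2 − 0.7 = 3.5 V.
R_E = V_E / I_E = 3.5 / 5.8 = 0.603 kΩ.

R_E ≈ 0.6 kΩ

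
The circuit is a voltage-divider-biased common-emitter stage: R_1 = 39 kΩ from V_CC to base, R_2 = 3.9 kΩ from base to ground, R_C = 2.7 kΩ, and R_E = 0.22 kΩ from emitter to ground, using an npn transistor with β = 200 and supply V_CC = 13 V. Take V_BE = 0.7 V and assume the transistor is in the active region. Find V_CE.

V_CE ≈ 7.1 V

Thevenize the base divider: V_Th = V_CC·R_2/(R_1+R_2) = 13×3.9/42.9 = 1.18 V, R_Th = R_1‖R_2 = 3.55 kΩ.
Base-emitter loop: V_Th = I_B·R_Th + V_BE + (β+1)I_B·R_E, so I_B = (1.18 − 0.7) / (3.55 + 201×0.22) = 0.0101 mA.
I_C = β·I_B = 200×0.0101 = 2.02 mA, and I_E = (β+1)I_B = 2.03 mA.
V_CE = V_CC − I_C·R_C − I_E·R_E = 13 − 2.02×2.7 − 2.03×0.22 = 7.11 V.
V_CE = 7.11 V > 0.2 V confirms active-region operation.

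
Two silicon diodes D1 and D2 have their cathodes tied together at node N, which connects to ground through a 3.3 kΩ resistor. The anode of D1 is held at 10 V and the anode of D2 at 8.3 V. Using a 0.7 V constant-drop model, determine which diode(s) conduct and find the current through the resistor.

Only D1 conducts; I_R ≈ 2.8 mA

Assume both conduct. Then node N would need to be at both 10−0.7 = 9.3 V and 8.3−0.7 = 7.6 V, which is impossible.
Assume only D1 conducts: V_N = 10 − 0.7 = 9.3 V, so I_R = 9.3/3.3 = 2.82 mA.
Check D2: its anode-to-cathode voltage is 8.3 − 9.3 = -1 V < 0.7 V, so it is off. The assumption is consistent.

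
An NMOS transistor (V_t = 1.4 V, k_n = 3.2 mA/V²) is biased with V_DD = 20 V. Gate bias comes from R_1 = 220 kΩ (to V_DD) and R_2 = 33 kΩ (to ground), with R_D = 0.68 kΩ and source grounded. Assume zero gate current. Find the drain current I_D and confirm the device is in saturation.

V_G = V_DD·R_2/(R_1+R_2) = 20×33/253 = 2.61 V. With the source grounded, V_GS = V_G = 2.61 V.
Assume saturation: I_D = (k_n/2)(V_GS − V_t)² = (3.2/2)×(2.61 − 1.4)² = 1.6×1.21² = 2.34 mA.
V_DS = V_DD − I_D·R_D = 20 − 2.34×0.68 = 18.4 V.
Saturation requires V_DS ≥ V_GS − V_t = 1.21 V; 18.4 ≥ 1.21 ✓.

I_D ≈ 2.3 mA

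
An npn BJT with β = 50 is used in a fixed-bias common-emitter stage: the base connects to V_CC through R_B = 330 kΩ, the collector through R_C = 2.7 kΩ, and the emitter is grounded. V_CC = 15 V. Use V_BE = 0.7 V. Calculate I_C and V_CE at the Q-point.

I_C ≈ 2.2 mA, V_CE ≈ 9.1 V

Base loop: V_CC = I_B·R_B + V_BE, so I_B = (15 − 0.7)/330 kΩ = 0.0433 mA.
In the active region I_C = β·I_B = 50 × 0.0433 = 2.17 mA.
Collector loop: V_CE = V_CC − I_C·R_C = 15 − 2.17×2.7 = 9.15 V.
Since V_CE = 9.15 V > V_CE(sat) ≈ 0.2 V, the transistor is in the active region as assumed.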